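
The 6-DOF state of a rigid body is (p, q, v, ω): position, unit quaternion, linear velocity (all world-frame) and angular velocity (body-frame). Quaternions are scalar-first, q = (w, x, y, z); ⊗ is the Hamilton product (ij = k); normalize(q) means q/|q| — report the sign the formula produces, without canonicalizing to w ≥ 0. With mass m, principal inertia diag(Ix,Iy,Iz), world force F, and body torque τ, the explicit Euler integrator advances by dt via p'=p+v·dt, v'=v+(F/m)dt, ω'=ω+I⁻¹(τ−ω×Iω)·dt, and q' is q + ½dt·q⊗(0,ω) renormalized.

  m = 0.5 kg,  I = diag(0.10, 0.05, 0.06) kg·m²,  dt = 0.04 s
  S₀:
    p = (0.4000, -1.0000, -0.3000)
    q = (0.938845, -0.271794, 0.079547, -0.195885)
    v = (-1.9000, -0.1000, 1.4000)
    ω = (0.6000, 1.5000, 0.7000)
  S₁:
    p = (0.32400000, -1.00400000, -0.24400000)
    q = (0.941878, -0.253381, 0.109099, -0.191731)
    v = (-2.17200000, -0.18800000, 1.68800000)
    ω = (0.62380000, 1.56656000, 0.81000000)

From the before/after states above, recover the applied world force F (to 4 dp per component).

Δv = v₁−v₀ = (-0.27200000, -0.08800000, 0.28800000)
m·(v₁−v₀)/dt = (-3.4000, -1.1000, 3.6000)

F = (-3.4000, -1.1000, 3.6000)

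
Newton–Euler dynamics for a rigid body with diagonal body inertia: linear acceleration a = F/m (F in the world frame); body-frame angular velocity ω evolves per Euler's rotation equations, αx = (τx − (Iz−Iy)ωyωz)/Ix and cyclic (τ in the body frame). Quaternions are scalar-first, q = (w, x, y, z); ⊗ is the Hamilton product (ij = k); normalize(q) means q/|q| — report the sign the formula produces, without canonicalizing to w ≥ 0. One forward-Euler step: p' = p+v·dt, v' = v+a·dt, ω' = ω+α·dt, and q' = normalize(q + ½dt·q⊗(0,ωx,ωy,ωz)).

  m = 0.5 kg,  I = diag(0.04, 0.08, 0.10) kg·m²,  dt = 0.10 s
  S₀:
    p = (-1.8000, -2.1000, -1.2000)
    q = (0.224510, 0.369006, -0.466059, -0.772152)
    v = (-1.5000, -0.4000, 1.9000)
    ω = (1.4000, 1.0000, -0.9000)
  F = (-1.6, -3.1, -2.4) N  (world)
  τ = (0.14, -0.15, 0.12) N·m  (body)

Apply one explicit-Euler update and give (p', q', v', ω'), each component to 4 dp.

p' = (-1.9500, -2.1400, -1.0100)
q' = (0.1864, 0.4422, -0.4900, -0.7278)
v' = (-1.8200, -1.0200, 1.4200)
ω' = (1.7950, 0.7180, -0.8360)

p + v·dt = (-1.9500, -2.1400, -1.0100)
new velocity v' = (-1.8200, -1.0200, 1.4200)
gyro term ω×Iω = (-0.0180, 0.0756, 0.0560)
α = I⁻¹(τ − ω×Iω) = (3.9500, -2.8200, 0.6400)
ω + α·dt = (1.7950, 0.7180, -0.8360)
2q̇ = q⊗(0,ω) = (-0.7454862, 1.5059191, -0.5243974, 0.8194296)
q' = normalize(q + ½dt·q⊗(0,ω)) = (0.1864, 0.4422, -0.4900, -0.7278)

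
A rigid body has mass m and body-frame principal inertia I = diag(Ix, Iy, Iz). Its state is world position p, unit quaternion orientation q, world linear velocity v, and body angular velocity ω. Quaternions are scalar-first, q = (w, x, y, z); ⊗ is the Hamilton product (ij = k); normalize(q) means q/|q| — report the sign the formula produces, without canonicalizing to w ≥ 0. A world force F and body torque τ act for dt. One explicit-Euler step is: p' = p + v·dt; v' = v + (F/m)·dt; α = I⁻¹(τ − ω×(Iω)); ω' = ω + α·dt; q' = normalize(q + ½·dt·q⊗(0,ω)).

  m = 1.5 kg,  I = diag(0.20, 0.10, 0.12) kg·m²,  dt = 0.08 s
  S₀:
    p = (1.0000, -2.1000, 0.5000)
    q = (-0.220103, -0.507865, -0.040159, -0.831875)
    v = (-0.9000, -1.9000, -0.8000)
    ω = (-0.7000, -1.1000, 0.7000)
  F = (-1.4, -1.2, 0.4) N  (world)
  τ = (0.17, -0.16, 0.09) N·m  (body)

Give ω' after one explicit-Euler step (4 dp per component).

ω' = (-0.6258, -1.1966, 0.8113)

angular accel α = (0.9270, -1.2080, 1.3917)
new body rate ω' = (-0.6258, -1.1966, 0.8113)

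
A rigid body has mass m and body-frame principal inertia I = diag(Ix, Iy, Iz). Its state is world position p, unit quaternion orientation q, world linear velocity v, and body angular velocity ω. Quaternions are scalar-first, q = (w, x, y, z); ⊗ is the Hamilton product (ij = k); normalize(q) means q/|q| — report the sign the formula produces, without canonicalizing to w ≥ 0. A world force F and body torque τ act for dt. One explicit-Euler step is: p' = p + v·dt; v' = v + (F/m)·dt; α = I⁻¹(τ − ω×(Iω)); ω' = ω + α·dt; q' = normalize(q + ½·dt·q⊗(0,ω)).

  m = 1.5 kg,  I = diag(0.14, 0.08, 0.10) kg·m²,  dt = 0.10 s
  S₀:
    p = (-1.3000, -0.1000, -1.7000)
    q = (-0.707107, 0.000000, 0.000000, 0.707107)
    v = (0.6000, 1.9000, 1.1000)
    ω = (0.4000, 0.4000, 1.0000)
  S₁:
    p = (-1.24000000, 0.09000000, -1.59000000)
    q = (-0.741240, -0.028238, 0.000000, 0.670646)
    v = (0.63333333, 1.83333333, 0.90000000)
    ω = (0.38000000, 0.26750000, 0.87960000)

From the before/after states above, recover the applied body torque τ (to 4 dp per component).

Δω = ω₁−ω₀ = (-0.02000000, -0.13250000, -0.12040000)
precession coupling = (0.0080, 0.0160, -0.0096)
τ = I·(Δω/dt) + ω₀×(Iω₀) = (-0.0200, -0.0900, -0.1300)

τ = (-0.0200, -0.0900, -0.1300)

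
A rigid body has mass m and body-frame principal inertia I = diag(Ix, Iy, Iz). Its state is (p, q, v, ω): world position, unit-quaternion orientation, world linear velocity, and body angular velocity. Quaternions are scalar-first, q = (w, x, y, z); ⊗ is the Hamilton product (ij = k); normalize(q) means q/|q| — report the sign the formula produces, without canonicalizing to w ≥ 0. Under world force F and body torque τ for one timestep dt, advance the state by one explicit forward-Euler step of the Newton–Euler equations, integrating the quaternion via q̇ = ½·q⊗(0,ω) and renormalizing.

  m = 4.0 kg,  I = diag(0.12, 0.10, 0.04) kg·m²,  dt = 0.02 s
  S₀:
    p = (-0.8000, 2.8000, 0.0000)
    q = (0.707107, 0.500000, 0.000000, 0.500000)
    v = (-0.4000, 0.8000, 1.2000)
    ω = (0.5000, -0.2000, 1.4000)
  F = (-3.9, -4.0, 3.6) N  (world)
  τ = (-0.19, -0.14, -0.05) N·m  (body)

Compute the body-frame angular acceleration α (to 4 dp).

gyro term ω×Iω = (0.0168, 0.0560, 0.0020)
(τ − ω×Iω)/I = (-1.7233, -1.9600, -1.3000)

α = (-1.7233, -1.9600, -1.3000)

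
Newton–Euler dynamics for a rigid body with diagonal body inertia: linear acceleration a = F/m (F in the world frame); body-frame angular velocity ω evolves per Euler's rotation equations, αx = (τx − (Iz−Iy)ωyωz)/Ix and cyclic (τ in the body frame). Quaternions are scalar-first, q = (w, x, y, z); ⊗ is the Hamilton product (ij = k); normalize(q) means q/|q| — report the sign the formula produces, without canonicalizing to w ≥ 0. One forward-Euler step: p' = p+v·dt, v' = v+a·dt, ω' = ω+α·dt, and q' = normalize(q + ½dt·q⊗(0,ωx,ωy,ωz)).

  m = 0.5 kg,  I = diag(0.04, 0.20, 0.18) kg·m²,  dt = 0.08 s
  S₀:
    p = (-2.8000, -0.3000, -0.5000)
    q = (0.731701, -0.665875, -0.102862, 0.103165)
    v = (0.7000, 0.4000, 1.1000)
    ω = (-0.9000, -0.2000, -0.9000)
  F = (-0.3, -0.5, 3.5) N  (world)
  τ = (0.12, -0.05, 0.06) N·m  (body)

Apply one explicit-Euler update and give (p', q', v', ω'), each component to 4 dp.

linear accel F/m = (-0.6000, -1.0000, 7.0000)
p + v·dt = (-2.7440, -0.2680, -0.4120)
new velocity v' = (0.6520, 0.3200, 1.6600)
ω×(Iω) gyroscopic = (-0.0036, -0.1134, 0.0288)
α = I⁻¹(τ − ω×Iω) = (3.0900, 0.3170, 0.1733)
ω' = ω + α·dt = (-0.6528, -0.1746, -0.8861)
Hamilton product q⊗(0,ω) = (-0.5270114, -0.5453221, -0.8384762, -0.6179317)
q' = normalize(q + ½dt·q⊗(0,ω)) = (0.7097, -0.6868, -0.1362, 0.0783)

p' = (-2.7440, -0.2680, -0.4120)
q' = (0.7097, -0.6868, -0.1362, 0.0783)
v' = (0.6520, 0.3200, 1.6600)
ω' = (-0.6528, -0.1746, -0.8861)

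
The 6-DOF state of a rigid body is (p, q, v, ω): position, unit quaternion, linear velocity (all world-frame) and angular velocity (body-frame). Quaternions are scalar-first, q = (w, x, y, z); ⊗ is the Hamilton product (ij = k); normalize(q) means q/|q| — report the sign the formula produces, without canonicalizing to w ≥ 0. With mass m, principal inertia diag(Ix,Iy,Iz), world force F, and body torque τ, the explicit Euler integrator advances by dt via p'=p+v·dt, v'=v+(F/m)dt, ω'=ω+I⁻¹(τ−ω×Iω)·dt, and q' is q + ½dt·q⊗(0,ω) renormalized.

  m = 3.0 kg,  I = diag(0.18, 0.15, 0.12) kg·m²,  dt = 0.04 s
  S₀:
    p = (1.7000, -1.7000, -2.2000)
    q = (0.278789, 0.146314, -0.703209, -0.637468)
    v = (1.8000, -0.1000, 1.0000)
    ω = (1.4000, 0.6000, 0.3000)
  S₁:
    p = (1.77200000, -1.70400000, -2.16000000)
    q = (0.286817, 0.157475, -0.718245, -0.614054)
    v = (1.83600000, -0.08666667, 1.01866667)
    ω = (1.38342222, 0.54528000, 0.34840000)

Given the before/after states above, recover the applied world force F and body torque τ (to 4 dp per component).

velocity change Δv = (0.03600000, 0.01333333, 0.01866667)
m·(v₁−v₀)/dt = (2.7000, 1.0000, 1.4000)
ω₁ − ω₀ = (-0.01657778, -0.05472000, 0.04840000)
precession coupling = (-0.0054, 0.0252, -0.0252)
τ = I·(Δω/dt) + ω₀×(Iω₀) = (-0.0800, -0.1800, 0.1200)

F = (2.7000, 1.0000, 1.4000)
τ = (-0.0800, -0.1800, 0.1200)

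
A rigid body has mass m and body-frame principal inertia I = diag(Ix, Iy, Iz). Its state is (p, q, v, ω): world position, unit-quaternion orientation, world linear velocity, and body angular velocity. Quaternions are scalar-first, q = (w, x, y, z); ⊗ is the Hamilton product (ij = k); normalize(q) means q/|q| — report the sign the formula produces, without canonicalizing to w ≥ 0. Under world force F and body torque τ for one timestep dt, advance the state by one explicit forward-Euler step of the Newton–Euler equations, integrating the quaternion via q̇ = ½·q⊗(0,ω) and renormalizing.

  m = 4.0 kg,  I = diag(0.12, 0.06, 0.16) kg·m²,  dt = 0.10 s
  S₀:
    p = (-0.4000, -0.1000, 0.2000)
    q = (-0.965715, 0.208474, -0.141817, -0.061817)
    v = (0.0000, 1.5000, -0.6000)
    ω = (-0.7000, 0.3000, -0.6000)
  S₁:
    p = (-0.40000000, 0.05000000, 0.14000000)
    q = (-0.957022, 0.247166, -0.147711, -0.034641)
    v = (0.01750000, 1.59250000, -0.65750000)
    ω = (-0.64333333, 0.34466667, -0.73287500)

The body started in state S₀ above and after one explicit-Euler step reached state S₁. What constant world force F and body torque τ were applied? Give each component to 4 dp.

v₁ − v₀ = (0.01750000, 0.09250000, -0.05750000)
applied force F = (0.7000, 3.7000, -2.3000)
Δω = ω₁−ω₀ = (0.05666667, 0.04466667, -0.13287500)
I·α + gyro = (0.0500, 0.0100, -0.2000)

F = (0.7000, 3.7000, -2.3000)
τ = (0.0500, 0.0100, -0.2000)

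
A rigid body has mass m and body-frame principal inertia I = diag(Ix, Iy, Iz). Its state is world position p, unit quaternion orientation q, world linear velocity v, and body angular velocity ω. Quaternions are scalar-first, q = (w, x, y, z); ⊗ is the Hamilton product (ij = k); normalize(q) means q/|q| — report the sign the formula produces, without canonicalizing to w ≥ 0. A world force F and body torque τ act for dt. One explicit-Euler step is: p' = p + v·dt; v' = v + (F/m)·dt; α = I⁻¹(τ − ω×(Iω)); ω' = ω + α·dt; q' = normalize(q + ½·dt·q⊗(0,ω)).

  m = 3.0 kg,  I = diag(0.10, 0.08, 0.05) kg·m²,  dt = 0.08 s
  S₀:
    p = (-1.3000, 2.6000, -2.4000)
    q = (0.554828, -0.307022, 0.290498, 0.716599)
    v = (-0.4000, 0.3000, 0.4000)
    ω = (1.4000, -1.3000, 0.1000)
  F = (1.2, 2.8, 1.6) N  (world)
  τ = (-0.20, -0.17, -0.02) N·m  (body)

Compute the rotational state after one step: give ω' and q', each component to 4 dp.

ω' = (1.2369, -1.4770, 0.0098)
q' = (0.5826, -0.2368, 0.3021, 0.7164)

precession coupling ω×(Iω) = (0.0039, 0.0070, 0.0364)
α = I⁻¹(τ − ω×Iω) = (-2.0390, -2.2125, -1.1280)
ω + α·dt = (1.2369, -1.4770, 0.0098)
q⊗(0,ω) = (0.7358183, 1.7373877, 0.3126644, 0.0479142)
updated quaternion q' = (0.5826, -0.2368, 0.3021, 0.7164)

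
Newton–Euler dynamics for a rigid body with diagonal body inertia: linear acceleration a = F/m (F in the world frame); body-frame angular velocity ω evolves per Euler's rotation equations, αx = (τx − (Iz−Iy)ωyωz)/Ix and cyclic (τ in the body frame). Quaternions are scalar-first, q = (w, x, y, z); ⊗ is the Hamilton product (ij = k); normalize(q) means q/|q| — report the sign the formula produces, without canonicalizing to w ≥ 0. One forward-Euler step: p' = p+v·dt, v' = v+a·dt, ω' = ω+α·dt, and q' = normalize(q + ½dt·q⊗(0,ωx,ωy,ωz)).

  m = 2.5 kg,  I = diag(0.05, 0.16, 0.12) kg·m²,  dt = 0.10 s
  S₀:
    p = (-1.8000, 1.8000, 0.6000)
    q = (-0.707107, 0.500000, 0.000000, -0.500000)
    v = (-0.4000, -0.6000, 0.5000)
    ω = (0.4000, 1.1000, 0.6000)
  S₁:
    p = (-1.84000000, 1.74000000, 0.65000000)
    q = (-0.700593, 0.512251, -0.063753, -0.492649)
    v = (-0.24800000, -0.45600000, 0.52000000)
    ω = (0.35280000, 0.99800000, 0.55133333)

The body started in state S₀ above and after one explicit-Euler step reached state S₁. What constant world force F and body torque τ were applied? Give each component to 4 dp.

Δv = v₁−v₀ = (0.15200000, 0.14400000, 0.02000000)
F = m·Δv/dt = (3.8000, 3.6000, 0.5000)
Δω = ω₁−ω₀ = (-0.04720000, -0.10200000, -0.04866667)
ω₀×(Iω₀) = (-0.0264, -0.0168, 0.0484)
τ = I·(Δω/dt) + ω₀×(Iω₀) = (-0.0500, -0.1800, -0.0100)

F = (3.8000, 3.6000, 0.5000)
τ = (-0.0500, -0.1800, -0.0100)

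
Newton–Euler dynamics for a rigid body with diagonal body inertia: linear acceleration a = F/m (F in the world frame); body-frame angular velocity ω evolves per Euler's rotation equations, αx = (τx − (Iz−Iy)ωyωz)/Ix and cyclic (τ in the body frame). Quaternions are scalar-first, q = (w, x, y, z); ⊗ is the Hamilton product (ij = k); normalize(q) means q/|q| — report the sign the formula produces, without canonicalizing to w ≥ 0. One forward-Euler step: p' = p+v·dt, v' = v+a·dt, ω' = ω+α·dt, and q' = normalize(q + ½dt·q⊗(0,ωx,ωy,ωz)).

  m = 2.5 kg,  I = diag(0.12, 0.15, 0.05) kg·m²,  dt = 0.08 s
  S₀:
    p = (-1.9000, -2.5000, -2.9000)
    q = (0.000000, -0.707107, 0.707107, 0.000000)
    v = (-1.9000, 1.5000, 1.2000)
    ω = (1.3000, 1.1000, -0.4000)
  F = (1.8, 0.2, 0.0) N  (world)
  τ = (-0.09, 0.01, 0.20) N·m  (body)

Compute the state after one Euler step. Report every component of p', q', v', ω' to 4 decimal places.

angular accel α = (-1.1167, 0.3093, 3.1420)
ω + α·dt = (1.2107, 1.1247, -0.1486)
Hamilton product q⊗(0,ω) = (0.1414214, -0.2828428, -0.2828428, -1.6970568)
updated quaternion q' = (0.0056, -0.7167, 0.6941, -0.0677)
a = (0.7200, 0.0800, 0.0000)
p' = p + v·dt = (-2.0520, -2.3800, -2.8040)
new velocity v' = (-1.8424, 1.5064, 1.2000)

p' = (-2.0520, -2.3800, -2.8040)
q' = (0.0056, -0.7167, 0.6941, -0.0677)
v' = (-1.8424, 1.5064, 1.2000)
ω' = (1.2107, 1.1247, -0.1486)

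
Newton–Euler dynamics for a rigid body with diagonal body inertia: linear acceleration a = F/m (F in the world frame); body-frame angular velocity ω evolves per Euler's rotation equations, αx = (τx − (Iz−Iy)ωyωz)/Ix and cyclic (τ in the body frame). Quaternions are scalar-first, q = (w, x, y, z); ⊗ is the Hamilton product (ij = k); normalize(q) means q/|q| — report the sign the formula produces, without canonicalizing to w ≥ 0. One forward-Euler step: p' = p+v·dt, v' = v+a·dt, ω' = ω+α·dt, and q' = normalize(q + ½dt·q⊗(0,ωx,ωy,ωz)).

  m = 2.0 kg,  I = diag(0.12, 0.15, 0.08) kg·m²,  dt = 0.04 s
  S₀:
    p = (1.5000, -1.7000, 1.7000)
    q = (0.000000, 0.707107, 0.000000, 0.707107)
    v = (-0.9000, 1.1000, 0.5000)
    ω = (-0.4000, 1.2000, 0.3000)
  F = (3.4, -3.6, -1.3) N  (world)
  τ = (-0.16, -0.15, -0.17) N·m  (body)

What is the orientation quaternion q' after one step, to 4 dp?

2q̇ = q⊗(0,ω) = (0.0707107, -0.8485284, -0.4949749, 0.8485284)
updated quaternion q' = (0.0014, 0.6899, -0.0099, 0.7238)

q' = (0.0014, 0.6899, -0.0099, 0.7238)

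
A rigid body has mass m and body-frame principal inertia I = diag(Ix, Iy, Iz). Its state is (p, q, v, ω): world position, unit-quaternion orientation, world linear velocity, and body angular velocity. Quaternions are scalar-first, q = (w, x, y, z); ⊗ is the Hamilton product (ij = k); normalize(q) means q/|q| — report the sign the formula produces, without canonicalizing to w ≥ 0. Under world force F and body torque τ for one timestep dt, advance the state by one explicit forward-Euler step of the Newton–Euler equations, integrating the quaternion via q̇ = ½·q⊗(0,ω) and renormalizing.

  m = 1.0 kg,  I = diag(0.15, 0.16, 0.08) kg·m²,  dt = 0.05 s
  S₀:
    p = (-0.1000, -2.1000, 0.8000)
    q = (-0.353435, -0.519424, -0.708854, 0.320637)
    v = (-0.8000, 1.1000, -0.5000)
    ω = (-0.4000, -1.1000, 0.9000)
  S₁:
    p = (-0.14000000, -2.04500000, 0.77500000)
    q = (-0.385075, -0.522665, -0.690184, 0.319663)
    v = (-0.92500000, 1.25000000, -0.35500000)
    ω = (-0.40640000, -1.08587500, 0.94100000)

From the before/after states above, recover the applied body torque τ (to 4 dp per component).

τ = (0.0600, 0.0200, 0.0700)

ω₁ − ω₀ = (-0.00640000, 0.01412500, 0.04100000)
ω₀×(Iω₀) = (0.0792, -0.0252, 0.0044)
applied torque τ = (0.0600, 0.0200, 0.0700)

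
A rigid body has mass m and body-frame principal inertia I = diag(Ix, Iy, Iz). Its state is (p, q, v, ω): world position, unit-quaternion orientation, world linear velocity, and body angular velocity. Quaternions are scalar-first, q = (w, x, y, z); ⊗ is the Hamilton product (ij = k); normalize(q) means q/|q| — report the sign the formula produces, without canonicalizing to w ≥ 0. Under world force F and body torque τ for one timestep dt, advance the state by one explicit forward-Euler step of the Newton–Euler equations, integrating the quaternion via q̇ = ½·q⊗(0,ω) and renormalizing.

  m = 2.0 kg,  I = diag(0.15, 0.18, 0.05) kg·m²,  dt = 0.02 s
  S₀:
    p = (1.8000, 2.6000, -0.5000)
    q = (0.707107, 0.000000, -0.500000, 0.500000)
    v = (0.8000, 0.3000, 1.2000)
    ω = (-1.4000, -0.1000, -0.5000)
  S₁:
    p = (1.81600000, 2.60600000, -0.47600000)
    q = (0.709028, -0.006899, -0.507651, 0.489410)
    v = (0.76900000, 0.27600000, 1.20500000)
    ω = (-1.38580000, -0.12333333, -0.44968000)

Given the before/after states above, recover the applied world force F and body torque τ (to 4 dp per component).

F = (-3.1000, -2.4000, 0.5000)
τ = (0.1000, -0.1400, 0.1300)

Δv = v₁−v₀ = (-0.03100000, -0.02400000, 0.00500000)
m·(v₁−v₀)/dt = (-3.1000, -2.4000, 0.5000)
Δω = ω₁−ω₀ = (0.01420000, -0.02333333, 0.05032000)
applied torque τ = (0.1000, -0.1400, 0.1300)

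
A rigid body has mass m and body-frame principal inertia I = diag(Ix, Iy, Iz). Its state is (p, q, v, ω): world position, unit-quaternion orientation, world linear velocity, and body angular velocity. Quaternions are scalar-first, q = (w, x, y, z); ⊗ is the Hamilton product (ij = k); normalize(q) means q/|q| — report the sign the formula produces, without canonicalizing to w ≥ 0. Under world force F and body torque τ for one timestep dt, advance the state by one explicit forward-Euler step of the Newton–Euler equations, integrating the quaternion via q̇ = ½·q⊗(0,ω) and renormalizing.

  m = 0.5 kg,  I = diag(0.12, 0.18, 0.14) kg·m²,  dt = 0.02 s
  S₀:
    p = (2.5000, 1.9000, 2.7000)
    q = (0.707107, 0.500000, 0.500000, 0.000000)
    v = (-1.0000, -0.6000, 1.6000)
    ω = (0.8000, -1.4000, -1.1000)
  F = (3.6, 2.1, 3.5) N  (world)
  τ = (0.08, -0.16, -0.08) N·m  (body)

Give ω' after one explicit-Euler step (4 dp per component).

ω' = (0.8236, -1.4197, -1.1018)

ω×(Iω) gyroscopic = (-0.0616, 0.0176, -0.0672)
angular accel α = (1.1800, -0.9867, -0.0914)
ω + α·dt = (0.8236, -1.4197, -1.1018)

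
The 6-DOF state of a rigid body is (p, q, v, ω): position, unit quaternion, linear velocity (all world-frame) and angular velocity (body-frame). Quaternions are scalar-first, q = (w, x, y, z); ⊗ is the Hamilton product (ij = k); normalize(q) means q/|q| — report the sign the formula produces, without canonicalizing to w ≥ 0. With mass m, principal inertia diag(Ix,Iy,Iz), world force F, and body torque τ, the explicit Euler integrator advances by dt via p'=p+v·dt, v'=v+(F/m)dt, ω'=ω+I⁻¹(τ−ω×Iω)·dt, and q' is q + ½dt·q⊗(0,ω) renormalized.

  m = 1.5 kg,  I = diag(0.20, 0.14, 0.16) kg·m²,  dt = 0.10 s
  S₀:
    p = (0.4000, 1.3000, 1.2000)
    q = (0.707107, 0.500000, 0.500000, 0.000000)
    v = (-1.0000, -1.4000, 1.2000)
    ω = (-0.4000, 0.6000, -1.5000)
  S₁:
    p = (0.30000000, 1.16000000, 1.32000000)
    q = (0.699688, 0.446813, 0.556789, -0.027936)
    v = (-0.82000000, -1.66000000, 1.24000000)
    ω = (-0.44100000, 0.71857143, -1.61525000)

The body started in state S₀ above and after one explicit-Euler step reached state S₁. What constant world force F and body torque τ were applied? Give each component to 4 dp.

F = (2.7000, -3.9000, 0.6000)
τ = (-0.1000, 0.1900, -0.1700)

ω₁ − ω₀ = (-0.04100000, 0.11857143, -0.11525000)
I·α + gyro = (-0.1000, 0.1900, -0.1700)
velocity change Δv = (0.18000000, -0.26000000, 0.04000000)
applied force F = (2.7000, -3.9000, 0.6000)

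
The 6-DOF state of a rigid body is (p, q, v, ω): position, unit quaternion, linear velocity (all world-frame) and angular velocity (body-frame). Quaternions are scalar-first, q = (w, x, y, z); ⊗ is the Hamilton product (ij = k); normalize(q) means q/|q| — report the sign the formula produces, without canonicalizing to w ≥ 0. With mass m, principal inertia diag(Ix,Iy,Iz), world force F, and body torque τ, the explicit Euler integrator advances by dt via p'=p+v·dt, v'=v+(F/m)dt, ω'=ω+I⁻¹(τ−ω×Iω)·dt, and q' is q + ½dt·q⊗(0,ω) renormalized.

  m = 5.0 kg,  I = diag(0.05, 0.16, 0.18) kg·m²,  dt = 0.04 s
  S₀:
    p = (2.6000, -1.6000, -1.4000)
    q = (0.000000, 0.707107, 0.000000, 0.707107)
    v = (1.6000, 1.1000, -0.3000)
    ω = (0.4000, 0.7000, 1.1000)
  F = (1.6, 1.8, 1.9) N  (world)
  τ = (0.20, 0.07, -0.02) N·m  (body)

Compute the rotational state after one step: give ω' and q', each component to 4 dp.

ω' = (0.5477, 0.7318, 1.0887)
q' = (-0.0212, 0.6969, -0.0099, 0.7167)

α = I⁻¹(τ − ω×Iω) = (3.6920, 0.7950, -0.2822)
new body rate ω' = (0.5477, 0.7318, 1.0887)
q⊗(0,ω) = (-1.0606605, -0.4949749, -0.4949749, 0.4949749)
q + ½dt·q⊗(0,ω), renormalized = (-0.0212, 0.6969, -0.0099, 0.7167)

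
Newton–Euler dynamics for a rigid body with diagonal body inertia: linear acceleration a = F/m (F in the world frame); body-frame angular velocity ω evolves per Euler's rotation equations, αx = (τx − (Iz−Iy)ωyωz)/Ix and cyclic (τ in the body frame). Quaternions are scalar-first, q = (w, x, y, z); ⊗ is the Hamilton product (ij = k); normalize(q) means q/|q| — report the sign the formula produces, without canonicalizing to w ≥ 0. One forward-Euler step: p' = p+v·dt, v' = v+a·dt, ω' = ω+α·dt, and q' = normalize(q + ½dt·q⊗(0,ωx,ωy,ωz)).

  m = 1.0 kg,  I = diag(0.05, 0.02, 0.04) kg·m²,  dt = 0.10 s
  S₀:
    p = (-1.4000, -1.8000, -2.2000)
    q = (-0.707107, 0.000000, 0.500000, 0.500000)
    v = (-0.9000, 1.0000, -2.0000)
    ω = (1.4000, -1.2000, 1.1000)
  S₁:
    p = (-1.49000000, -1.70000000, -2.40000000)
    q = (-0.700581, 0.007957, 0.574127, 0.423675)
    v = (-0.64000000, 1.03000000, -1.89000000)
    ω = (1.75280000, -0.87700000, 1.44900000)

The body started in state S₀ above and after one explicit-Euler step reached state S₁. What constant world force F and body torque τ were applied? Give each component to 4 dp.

Δv = v₁−v₀ = (0.26000000, 0.03000000, 0.11000000)
F = m·Δv/dt = (2.6000, 0.3000, 1.1000)
Δω = ω₁−ω₀ = (0.35280000, 0.32300000, 0.34900000)
gyro term ω₀×Iω₀ = (-0.0264, 0.0154, 0.0504)
τ = I·(Δω/dt) + ω₀×(Iω₀) = (0.1500, 0.0800, 0.1900)

F = (2.6000, 0.3000, 1.1000)
τ = (0.1500, 0.0800, 0.1900)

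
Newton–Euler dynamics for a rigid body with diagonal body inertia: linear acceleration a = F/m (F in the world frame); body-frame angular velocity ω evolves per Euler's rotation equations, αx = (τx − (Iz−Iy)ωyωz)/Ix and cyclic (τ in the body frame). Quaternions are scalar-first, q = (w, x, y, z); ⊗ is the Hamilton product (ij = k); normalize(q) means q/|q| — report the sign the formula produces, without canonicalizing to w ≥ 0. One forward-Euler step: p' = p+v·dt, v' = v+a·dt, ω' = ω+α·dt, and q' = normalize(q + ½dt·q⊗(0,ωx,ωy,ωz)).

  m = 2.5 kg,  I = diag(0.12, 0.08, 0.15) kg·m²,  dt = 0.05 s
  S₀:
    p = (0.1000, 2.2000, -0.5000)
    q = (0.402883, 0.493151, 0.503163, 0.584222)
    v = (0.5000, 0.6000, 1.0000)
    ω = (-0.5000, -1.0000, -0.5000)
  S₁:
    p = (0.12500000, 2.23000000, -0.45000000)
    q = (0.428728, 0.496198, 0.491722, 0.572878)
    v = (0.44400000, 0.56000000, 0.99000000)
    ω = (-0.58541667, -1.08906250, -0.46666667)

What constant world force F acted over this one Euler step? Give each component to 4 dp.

F = (-2.8000, -2.0000, -0.5000)

velocity change Δv = (-0.05600000, -0.04000000, -0.01000000)
m·(v₁−v₀)/dt = (-2.8000, -2.0000, -0.5000)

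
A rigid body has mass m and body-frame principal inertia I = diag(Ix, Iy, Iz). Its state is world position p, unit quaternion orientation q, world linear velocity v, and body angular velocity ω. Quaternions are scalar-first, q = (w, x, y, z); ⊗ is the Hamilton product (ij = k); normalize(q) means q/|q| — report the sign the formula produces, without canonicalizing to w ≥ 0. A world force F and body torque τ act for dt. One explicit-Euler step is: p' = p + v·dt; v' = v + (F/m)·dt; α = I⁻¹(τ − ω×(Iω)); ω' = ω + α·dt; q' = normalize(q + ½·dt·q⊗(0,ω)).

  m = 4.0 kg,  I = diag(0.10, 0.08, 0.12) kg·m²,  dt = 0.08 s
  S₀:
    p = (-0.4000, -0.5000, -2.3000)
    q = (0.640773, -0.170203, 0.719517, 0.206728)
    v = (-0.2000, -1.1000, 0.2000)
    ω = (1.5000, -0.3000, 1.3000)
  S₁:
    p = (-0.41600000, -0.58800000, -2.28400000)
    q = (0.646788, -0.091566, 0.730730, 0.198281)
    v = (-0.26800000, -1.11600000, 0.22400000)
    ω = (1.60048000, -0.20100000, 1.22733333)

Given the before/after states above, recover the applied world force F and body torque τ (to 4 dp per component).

ω₁ − ω₀ = (0.10048000, 0.09900000, -0.07266667)
precession coupling = (-0.0156, -0.0390, 0.0090)
τ = I·(Δω/dt) + ω₀×(Iω₀) = (0.1100, 0.0600, -0.1000)
Δv = v₁−v₀ = (-0.06800000, -0.01600000, 0.02400000)
applied force F = (-3.4000, -0.8000, 1.2000)

F = (-3.4000, -0.8000, 1.2000)
τ = (0.1100, 0.0600, -0.1000)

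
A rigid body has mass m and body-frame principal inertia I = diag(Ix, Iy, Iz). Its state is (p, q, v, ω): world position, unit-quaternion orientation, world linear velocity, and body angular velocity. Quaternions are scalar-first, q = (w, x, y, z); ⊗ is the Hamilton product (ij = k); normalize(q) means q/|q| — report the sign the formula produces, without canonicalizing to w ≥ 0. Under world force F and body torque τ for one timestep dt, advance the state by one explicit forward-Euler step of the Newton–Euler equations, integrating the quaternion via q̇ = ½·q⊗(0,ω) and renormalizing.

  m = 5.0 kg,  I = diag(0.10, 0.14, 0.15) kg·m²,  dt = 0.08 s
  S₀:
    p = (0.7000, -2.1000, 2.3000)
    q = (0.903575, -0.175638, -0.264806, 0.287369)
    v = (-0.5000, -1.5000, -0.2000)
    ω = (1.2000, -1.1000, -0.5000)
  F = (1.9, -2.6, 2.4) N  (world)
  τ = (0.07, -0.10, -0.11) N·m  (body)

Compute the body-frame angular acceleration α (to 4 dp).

gyro term ω×Iω = (0.0055, 0.0300, -0.0528)
angular accel α = (0.6450, -0.9286, -0.3813)

α = (0.6450, -0.9286, -0.3813)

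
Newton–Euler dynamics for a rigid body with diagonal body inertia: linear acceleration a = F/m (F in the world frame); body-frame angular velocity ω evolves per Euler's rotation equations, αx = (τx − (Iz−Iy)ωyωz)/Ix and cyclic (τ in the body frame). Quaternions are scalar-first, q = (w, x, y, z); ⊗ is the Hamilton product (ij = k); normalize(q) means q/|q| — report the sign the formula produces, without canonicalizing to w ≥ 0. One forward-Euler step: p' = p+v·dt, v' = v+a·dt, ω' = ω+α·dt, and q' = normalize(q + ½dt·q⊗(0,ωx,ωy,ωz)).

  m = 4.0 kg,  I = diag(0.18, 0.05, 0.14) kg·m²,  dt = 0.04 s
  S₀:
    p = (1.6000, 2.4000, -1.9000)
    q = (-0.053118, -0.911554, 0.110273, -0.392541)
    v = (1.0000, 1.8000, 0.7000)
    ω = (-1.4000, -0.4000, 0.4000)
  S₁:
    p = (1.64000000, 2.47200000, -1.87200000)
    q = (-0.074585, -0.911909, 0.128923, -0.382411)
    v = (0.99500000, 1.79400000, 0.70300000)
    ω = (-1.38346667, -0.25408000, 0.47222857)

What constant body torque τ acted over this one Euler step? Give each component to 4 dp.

τ = (0.0600, 0.1600, 0.1800)

ω₁ − ω₀ = (0.01653333, 0.14592000, 0.07222857)
ω₀×(Iω₀) = (-0.0144, -0.0224, -0.0728)
I·α + gyro = (0.0600, 0.1600, 0.1800)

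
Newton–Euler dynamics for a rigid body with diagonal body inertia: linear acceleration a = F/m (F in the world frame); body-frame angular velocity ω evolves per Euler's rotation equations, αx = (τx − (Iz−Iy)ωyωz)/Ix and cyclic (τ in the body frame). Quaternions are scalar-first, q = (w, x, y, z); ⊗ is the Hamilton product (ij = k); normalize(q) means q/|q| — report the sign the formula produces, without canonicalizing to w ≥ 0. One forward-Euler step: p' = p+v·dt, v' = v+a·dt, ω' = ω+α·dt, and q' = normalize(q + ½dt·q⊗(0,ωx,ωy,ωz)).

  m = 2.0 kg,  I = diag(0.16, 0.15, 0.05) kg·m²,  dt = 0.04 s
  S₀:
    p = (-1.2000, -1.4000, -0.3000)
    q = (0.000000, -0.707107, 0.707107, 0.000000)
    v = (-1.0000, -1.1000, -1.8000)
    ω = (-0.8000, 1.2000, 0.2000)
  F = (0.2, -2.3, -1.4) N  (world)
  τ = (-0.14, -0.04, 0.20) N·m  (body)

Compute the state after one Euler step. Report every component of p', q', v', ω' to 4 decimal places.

ω×(Iω) gyroscopic = (-0.0240, -0.0176, 0.0096)
angular accel α = (-0.7250, -0.1493, 3.8080)
ω + α·dt = (-0.8290, 1.1940, 0.3523)
Hamilton product q⊗(0,ω) = (-1.4142140, 0.1414214, 0.1414214, -0.2828428)
q' = normalize(q + ½dt·q⊗(0,ω)) = (-0.0283, -0.7040, 0.7096, -0.0057)
a = (0.1000, -1.1500, -0.7000)
new position p' = (-1.2400, -1.4440, -0.3720)
v + (F/m)dt = (-0.9960, -1.1460, -1.8280)

p' = (-1.2400, -1.4440, -0.3720)
q' = (-0.0283, -0.7040, 0.7096, -0.0057)
v' = (-0.9960, -1.1460, -1.8280)
ω' = (-0.8290, 1.1940, 0.3523)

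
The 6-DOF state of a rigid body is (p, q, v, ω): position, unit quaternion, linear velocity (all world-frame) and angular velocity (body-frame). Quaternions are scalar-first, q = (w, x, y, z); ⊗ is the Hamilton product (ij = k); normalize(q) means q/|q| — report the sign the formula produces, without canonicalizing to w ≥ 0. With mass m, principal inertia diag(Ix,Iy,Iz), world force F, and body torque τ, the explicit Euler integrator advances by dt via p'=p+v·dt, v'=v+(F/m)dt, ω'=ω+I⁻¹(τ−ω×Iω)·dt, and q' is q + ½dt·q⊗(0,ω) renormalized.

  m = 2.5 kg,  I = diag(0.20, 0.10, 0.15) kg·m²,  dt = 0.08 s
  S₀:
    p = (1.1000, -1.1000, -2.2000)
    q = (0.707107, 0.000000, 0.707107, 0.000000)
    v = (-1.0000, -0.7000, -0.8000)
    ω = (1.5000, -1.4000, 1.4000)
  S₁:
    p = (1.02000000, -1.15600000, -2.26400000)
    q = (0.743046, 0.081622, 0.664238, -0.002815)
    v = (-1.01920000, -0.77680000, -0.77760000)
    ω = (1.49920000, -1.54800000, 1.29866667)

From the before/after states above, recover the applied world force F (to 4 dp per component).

F = (-0.6000, -2.4000, 0.7000)

v₁ − v₀ = (-0.01920000, -0.07680000, 0.02240000)
F = m·Δv/dt = (-0.6000, -2.4000, 0.7000)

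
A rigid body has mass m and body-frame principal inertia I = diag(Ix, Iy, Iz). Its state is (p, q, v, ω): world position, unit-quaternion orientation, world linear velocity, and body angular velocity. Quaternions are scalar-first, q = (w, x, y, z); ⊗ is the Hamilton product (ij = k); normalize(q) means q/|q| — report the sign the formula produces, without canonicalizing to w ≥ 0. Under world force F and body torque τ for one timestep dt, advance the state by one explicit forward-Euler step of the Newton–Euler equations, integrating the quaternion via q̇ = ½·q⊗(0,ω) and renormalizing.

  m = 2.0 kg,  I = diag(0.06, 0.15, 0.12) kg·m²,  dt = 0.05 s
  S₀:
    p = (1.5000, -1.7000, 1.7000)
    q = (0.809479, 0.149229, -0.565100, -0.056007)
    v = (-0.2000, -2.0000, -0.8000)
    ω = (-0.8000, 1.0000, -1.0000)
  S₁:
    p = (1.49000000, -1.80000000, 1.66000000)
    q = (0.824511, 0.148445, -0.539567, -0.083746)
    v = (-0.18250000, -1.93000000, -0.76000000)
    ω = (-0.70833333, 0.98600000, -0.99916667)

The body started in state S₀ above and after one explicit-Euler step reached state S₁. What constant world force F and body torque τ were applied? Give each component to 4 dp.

ω₁ − ω₀ = (0.09166667, -0.01400000, 0.00083333)
ω₀×(Iω₀) = (0.0300, -0.0480, -0.0720)
τ = I·(Δω/dt) + ω₀×(Iω₀) = (0.1400, -0.0900, -0.0700)
v₁ − v₀ = (0.01750000, 0.07000000, 0.04000000)
applied force F = (0.7000, 2.8000, 1.6000)

F = (0.7000, 2.8000, 1.6000)
τ = (0.1400, -0.0900, -0.0700)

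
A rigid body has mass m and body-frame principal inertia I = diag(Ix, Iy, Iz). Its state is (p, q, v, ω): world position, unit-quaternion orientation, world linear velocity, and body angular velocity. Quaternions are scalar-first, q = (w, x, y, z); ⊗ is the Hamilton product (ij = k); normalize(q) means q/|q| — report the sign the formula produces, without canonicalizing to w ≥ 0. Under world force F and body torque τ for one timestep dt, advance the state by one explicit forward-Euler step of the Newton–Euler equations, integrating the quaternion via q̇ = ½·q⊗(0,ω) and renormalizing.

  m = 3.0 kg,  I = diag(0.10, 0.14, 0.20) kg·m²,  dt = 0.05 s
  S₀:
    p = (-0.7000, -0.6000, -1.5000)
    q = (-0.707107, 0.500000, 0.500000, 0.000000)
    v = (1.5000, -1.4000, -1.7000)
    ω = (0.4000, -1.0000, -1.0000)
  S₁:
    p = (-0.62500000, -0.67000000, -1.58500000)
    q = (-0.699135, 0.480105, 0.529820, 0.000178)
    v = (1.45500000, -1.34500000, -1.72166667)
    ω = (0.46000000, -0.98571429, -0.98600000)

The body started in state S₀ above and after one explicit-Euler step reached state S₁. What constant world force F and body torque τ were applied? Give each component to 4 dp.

Δv = v₁−v₀ = (-0.04500000, 0.05500000, -0.02166667)
applied force F = (-2.7000, 3.3000, -1.3000)
ω₁ − ω₀ = (0.06000000, 0.01428571, 0.01400000)
gyro term ω₀×Iω₀ = (0.0600, 0.0400, -0.0160)
I·α + gyro = (0.1800, 0.0800, 0.0400)

F = (-2.7000, 3.3000, -1.3000)
τ = (0.1800, 0.0800, 0.0400)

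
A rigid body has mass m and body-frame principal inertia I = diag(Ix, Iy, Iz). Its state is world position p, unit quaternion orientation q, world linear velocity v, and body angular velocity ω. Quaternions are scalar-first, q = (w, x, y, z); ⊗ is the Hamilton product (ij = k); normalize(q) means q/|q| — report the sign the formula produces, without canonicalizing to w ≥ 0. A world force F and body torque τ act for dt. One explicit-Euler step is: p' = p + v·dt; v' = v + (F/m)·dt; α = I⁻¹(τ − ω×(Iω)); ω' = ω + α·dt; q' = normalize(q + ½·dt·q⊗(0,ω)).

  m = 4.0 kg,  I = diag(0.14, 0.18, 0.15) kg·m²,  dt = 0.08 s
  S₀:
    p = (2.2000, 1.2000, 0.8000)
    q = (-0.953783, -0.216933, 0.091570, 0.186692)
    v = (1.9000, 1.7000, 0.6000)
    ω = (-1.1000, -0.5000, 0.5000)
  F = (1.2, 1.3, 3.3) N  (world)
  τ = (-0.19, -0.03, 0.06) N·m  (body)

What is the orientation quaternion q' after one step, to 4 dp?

q' = (-0.9639, -0.1692, 0.1066, 0.1757)

Hamilton product q⊗(0,ω) = (-0.2861873, 1.1882923, 0.3799968, -0.2676980)
updated quaternion q' = (-0.9639, -0.1692, 0.1066, 0.1757)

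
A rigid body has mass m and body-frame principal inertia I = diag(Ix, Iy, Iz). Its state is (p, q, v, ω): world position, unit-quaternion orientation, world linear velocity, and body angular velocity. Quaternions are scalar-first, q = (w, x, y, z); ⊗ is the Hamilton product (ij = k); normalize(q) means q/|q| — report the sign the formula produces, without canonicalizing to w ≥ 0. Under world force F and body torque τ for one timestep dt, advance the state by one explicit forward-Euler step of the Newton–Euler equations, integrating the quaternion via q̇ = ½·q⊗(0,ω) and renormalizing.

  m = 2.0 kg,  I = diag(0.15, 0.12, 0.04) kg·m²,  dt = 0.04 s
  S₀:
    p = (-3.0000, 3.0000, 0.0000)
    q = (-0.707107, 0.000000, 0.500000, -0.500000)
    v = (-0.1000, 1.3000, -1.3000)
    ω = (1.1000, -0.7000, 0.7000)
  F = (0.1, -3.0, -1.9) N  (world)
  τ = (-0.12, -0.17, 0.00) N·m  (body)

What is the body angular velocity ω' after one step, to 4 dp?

ω×(Iω) gyroscopic = (0.0392, 0.0847, 0.0231)
(τ − ω×Iω)/I = (-1.0613, -2.1225, -0.5775)
new body rate ω' = (1.0575, -0.7849, 0.6769)

ω' = (1.0575, -0.7849, 0.6769)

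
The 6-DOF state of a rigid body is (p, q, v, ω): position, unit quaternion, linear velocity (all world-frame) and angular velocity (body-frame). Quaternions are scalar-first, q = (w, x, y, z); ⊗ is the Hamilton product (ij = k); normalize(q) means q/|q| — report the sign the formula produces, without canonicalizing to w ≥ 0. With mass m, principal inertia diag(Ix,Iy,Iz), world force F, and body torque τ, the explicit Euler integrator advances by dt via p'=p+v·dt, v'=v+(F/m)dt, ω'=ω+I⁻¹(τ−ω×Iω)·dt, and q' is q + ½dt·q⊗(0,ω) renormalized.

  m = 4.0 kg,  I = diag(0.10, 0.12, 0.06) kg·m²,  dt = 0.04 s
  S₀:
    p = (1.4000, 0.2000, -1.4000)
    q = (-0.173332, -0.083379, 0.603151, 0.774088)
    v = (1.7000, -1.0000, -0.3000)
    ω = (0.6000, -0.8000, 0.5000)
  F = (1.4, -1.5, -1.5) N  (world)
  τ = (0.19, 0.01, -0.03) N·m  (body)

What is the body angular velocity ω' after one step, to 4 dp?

ω' = (0.6664, -0.8007, 0.4864)

precession coupling ω×(Iω) = (0.0240, 0.0120, -0.0096)
α = I⁻¹(τ − ω×Iω) = (1.6600, -0.0167, -0.3400)
ω' = ω + α·dt = (0.6664, -0.8007, 0.4864)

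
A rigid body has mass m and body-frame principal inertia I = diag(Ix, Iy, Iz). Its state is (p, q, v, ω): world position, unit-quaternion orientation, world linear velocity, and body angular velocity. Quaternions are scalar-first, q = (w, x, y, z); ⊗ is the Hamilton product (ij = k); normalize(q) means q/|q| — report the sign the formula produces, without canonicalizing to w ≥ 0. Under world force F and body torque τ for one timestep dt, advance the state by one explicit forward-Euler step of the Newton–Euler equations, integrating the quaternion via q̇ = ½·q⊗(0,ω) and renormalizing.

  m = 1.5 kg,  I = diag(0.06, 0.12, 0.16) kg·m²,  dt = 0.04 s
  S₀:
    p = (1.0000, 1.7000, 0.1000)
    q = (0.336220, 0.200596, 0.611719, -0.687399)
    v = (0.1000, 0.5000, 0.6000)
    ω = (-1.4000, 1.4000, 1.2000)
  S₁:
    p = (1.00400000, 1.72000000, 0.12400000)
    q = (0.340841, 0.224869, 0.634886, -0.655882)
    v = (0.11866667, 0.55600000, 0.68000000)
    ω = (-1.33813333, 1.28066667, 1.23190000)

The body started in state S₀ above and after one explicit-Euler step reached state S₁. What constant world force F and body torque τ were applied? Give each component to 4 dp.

Δω = ω₁−ω₀ = (0.06186667, -0.11933333, 0.03190000)
τ = I·(Δω/dt) + ω₀×(Iω₀) = (0.1600, -0.1900, 0.0100)
v₁ − v₀ = (0.01866667, 0.05600000, 0.08000000)
applied force F = (0.7000, 2.1000, 3.0000)

F = (0.7000, 2.1000, 3.0000)
τ = (0.1600, -0.1900, 0.0100)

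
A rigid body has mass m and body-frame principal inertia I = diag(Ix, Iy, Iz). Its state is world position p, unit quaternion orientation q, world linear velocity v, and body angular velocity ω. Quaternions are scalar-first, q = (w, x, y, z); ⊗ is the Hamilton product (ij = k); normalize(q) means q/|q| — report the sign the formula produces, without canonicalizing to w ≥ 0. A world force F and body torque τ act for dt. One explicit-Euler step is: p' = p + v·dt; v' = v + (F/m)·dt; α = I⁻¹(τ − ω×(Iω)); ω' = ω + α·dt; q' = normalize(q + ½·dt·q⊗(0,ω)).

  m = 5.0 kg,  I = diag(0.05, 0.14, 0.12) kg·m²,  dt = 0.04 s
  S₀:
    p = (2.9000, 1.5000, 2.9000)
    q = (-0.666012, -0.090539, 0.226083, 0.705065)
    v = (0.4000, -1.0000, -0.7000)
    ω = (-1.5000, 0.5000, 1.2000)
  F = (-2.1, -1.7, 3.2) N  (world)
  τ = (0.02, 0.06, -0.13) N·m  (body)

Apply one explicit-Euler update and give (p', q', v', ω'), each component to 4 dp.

precession coupling ω×(Iω) = (-0.0120, 0.1260, -0.0675)
(τ − ω×Iω)/I = (0.6400, -0.4714, -0.5208)
new body rate ω' = (-1.4744, 0.4811, 1.1792)
2q̇ = q⊗(0,ω) = (-1.0949280, 0.9177851, -1.2819567, -0.5053594)
updated quaternion q' = (-0.6874, -0.0721, 0.2003, 0.6944)
new position p' = (2.9160, 1.4600, 2.8720)
v' = v + a·dt = (0.3832, -1.0136, -0.6744)

p' = (2.9160, 1.4600, 2.8720)
q' = (-0.6874, -0.0721, 0.2003, 0.6944)
v' = (0.3832, -1.0136, -0.6744)
ω' = (-1.4744, 0.4811, 1.1792)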